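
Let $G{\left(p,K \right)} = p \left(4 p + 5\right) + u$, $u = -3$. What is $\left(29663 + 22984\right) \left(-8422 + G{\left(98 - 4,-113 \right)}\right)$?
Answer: $1441948683$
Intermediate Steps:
$G{\left(p,K \right)} = -3 + p \left(5 + 4 p\right)$ ($G{\left(p,K \right)} = p \left(4 p + 5\right) - 3 = p \left(5 + 4 p\right) - 3 = -3 + p \left(5 + 4 p\right)$)
$\left(29663 + 22984\right) \left(-8422 + G{\left(98 - 4,-113 \right)}\right) = \left(29663 + 22984\right) \left(-8422 + \left(-3 + 4 \left(98 - 4\right)^{2} + 5 \left(98 - 4\right)\right)\right) = 52647 \left(-8422 + \left(-3 + 4 \cdot 94^{2} + 5 \cdot 94\right)\right) = 52647 \left(-8422 + \left(-3 + 4 \cdot 8836 + 470\right)\right) = 52647 \left(-8422 + \left(-3 + 35344 + 470\right)\right) = 52647 \left(-8422 + 35811\right) = 52647 \cdot 27389 = 1441948683$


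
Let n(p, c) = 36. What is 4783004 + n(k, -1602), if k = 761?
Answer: 4783040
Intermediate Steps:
4783004 + n(k, -1602) = 4783004 + 36 = 4783040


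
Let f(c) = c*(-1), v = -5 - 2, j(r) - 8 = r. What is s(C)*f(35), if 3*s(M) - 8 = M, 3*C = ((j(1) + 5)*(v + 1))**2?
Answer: -82600/3 ≈ -27533.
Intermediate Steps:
j(r) = 8 + r
v = -7
f(c) = -c
C = 2352 (C = (((8 + 1) + 5)*(-7 + 1))**2/3 = ((9 + 5)*(-6))**2/3 = (14*(-6))**2/3 = (1/3)*(-84)**2 = (1/3)*7056 = 2352)
s(M) = 8/3 + M/3
s(C)*f(35) = (8/3 + (1/3)*2352)*(-1*35) = (8/3 + 784)*(-35) = (2360/3)*(-35) = -82600/3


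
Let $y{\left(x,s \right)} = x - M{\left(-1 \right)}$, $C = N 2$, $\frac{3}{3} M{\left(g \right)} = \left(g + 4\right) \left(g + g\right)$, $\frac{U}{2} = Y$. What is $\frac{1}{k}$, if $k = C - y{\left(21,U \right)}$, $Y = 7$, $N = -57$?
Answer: $- \frac{1}{141} \approx -0.0070922$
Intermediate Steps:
$U = 14$ ($U = 2 \cdot 7 = 14$)
$M{\left(g \right)} = 2 g \left(4 + g\right)$ ($M{\left(g \right)} = \left(g + 4\right) \left(g + g\right) = \left(4 + g\right) 2 g = 2 g \left(4 + g\right)$)
$C = -114$ ($C = \left(-57\right) 2 = -114$)
$y{\left(x,s \right)} = 6 + x$ ($y{\left(x,s \right)} = x - 2 \left(-1\right) \left(4 - 1\right) = x - 2 \left(-1\right) 3 = x - -6 = x + 6 = 6 + x$)
$k = -141$ ($k = -114 - \left(6 + 21\right) = -114 - 27 = -141$)
$\frac{1}{k} = \frac{1}{-141} = - \frac{1}{141}$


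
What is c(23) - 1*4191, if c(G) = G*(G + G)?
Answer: -3133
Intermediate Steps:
c(G) = 2*G**2 (c(G) = G*(2*G) = 2*G**2)
c(23) - 1*4191 = 2*23**2 - 1*4191 = 2*529 - 4191 = 1058 - 4191 = -3133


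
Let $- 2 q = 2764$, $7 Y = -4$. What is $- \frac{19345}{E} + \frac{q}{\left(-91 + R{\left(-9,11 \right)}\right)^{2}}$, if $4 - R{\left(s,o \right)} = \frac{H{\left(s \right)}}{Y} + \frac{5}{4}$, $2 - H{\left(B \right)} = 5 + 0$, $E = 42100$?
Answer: $- \frac{181840821}{294438980} \approx -0.61758$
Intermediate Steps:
$Y = - \frac{4}{7}$ ($Y = \frac{1}{7} \left(-4\right) = - \frac{4}{7} \approx -0.57143$)
$H{\left(B \right)} = -3$ ($H{\left(B \right)} = 2 - \left(5 + 0\right) = 2 - 5 = -3$)
$q = -1382$ ($q = \left(- \frac{1}{2}\right) 2764 = -1382$)
$R{\left(s,o \right)} = - \frac{5}{2}$ ($R{\left(s,o \right)} = 4 - \left(- \frac{3}{- \frac{4}{7}} + \frac{5}{4}\right) = 4 - \left(\left(-3\right) \left(- \frac{7}{4}\right) + 5 \cdot \frac{1}{4}\right) = 4 - \left(\frac{21}{4} + \frac{5}{4}\right) = 4 - \frac{13}{2} = - \frac{5}{2}$)
$- \frac{19345}{E} + \frac{q}{\left(-91 + R{\left(-9,11 \right)}\right)^{2}} = - \frac{19345}{42100} - \frac{1382}{\left(-91 - \frac{5}{2}\right)^{2}} = \left(-19345\right) \frac{1}{42100} - \frac{1382}{\left(- \frac{187}{2}\right)^{2}} = - \frac{3869}{8420} - \frac{1382}{\frac{34969}{4}} = - \frac{3869}{8420} - \frac{5528}{34969} = - \frac{181840821}{294438980}$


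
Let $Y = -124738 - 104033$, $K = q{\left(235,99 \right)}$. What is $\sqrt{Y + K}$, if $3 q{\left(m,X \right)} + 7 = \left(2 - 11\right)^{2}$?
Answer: $\frac{i \sqrt{2058717}}{3} \approx 478.27 i$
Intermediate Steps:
$q{\left(m,X \right)} = \frac{74}{3}$ ($q{\left(m,X \right)} = - \frac{7}{3} + \frac{\left(2 - 11\right)^{2}}{3} = - \frac{7}{3} + \frac{\left(-9\right)^{2}}{3} = - \frac{7}{3} + \frac{1}{3} \cdot 81 = - \frac{7}{3} + 27 = \frac{74}{3}$)
$K = \frac{74}{3} \approx 24.667$
$Y = -228771$
$\sqrt{Y + K} = \sqrt{-228771 + \frac{74}{3}} = \sqrt{- \frac{686239}{3}} = \frac{i \sqrt{2058717}}{3}$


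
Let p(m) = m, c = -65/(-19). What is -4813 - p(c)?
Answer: -91512/19 ≈ -4816.4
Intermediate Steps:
c = 65/19 (c = -65*(-1/19) = 65/19 ≈ 3.4211)
-4813 - p(c) = -4813 - 1*65/19 = -4813 - 65/19 = -91512/19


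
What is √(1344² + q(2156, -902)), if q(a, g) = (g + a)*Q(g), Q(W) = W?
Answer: 2*√168807 ≈ 821.72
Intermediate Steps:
q(a, g) = g*(a + g) (q(a, g) = (g + a)*g = (a + g)*g = g*(a + g))
√(1344² + q(2156, -902)) = √(1344² - 902*(2156 - 902)) = √(1806336 - 902*1254) = √(1806336 - 1131108) = √675228 = 2*√168807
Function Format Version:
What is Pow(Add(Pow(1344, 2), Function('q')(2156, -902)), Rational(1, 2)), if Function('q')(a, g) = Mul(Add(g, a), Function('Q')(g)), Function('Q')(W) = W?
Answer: Mul(2, Pow(168807, Rational(1, 2))) ≈ 821.72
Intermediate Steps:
Function('q')(a, g) = Mul(g, Add(a, g)) (Function('q')(a, g) = Mul(Add(g, a), g) = Mul(Add(a, g), g) = Mul(g, Add(a, g)))
Pow(Add(Pow(1344, 2), Function('q')(2156, -902)), Rational(1, 2)) = Pow(Add(Pow(1344, 2), Mul(-902, Add(2156, -902))), Rational(1, 2)) = Pow(Add(1806336, Mul(-902, 1254)), Rational(1, 2)) = Pow(Add(1806336, -1131108), Rational(1, 2)) = Pow(675228, Rational(1, 2)) = Mul(2, Pow(168807, Rational(1, 2)))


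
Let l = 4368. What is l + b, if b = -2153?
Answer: 2215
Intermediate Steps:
l + b = 4368 - 2153 = 2215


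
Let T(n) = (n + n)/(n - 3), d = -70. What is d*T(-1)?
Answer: -35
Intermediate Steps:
T(n) = 2*n/(-3 + n) (T(n) = (2*n)/(-3 + n) = 2*n/(-3 + n))
d*T(-1) = -140*(-1)/(-3 - 1) = -140*(-1)/(-4) = -140*(-1)*(-1)/4 = -70*1/2 = -35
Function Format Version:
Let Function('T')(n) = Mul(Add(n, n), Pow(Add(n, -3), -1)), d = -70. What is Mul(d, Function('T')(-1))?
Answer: -35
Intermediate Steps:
Function('T')(n) = Mul(2, n, Pow(Add(-3, n), -1)) (Function('T')(n) = Mul(Mul(2, n), Pow(Add(-3, n), -1)) = Mul(2, n, Pow(Add(-3, n), -1)))
Mul(d, Function('T')(-1)) = Mul(-70, Mul(2, -1, Pow(Add(-3, -1), -1))) = Mul(-70, Mul(2, -1, Pow(-4, -1))) = Mul(-70, Mul(2, -1, Rational(-1, 4))) = Mul(-70, Rational(1, 2)) = -35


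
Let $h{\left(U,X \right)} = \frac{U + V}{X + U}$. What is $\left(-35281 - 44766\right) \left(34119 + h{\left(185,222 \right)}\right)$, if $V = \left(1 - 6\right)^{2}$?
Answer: $- \frac{101053101111}{37} \approx -2.7312 \cdot 10^{9}$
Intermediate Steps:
$V = 25$ ($V = \left(-5\right)^{2} = 25$)
$h{\left(U,X \right)} = \frac{25 + U}{U + X}$ ($h{\left(U,X \right)} = \frac{U + 25}{X + U} = \frac{25 + U}{U + X}$)
$\left(-35281 - 44766\right) \left(34119 + h{\left(185,222 \right)}\right) = \left(-35281 - 44766\right) \left(34119 + \frac{25 + 185}{185 + 222}\right) = - 80047 \left(34119 + \frac{1}{407} \cdot 210\right) = - 80047 \left(34119 + \frac{210}{407}\right) = \left(-80047\right) \frac{13886643}{407} = - \frac{101053101111}{37}$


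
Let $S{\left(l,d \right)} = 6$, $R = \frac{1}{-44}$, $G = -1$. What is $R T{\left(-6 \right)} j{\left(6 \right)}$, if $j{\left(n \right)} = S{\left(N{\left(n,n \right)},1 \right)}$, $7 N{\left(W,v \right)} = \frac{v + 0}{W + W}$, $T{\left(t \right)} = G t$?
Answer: $- \frac{9}{11} \approx -0.81818$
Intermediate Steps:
$R = - \frac{1}{44} \approx -0.022727$
$T{\left(t \right)} = - t$
$N{\left(W,v \right)} = \frac{v}{14 W}$ ($N{\left(W,v \right)} = \frac{\left(v + 0\right) \frac{1}{W + W}}{7} = \frac{v \frac{1}{2 W}}{7} = \frac{\frac{1}{2} v \frac{1}{W}}{7} = \frac{v}{14 W}$)
$j{\left(n \right)} = 6$
$R T{\left(-6 \right)} j{\left(6 \right)} = - \frac{\left(-1\right) \left(-6\right)}{44} \cdot 6 = \left(- \frac{1}{44}\right) 6 \cdot 6 = \left(- \frac{3}{22}\right) 6 = - \frac{9}{11}$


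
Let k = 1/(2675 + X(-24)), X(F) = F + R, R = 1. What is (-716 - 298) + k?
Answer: -2689127/2652 ≈ -1014.0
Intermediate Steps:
X(F) = 1 + F (X(F) = F + 1 = 1 + F)
k = 1/2652 (k = 1/(2675 + (1 - 24)) = 1/(2675 - 23) = 1/2652 ≈ 0.00037707)
(-716 - 298) + k = (-716 - 298) + 1/2652 = -1014 + 1/2652 = -2689127/2652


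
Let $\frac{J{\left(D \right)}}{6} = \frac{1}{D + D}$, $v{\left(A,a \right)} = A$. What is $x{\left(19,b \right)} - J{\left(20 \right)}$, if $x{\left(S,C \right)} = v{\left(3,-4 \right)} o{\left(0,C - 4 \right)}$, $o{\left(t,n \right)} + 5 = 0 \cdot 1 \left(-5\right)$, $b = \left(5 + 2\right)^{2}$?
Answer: $- \frac{303}{20} \approx -15.15$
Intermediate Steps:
$b = 49$ ($b = 7^{2} = 49$)
$o{\left(t,n \right)} = -5$ ($o{\left(t,n \right)} = -5 + 0 \cdot 1 \left(-5\right) = -5 + 0 \left(-5\right) = -5 + 0 = -5$)
$x{\left(S,C \right)} = -15$ ($x{\left(S,C \right)} = 3 \left(-5\right) = -15$)
$J{\left(D \right)} = \frac{3}{D}$ ($J{\left(D \right)} = \frac{6}{D + D} = \frac{6}{2 D} = 6 \frac{1}{2 D} = \frac{3}{D}$)
$x{\left(19,b \right)} - J{\left(20 \right)} = -15 - \frac{3}{20} = - \frac{303}{20}$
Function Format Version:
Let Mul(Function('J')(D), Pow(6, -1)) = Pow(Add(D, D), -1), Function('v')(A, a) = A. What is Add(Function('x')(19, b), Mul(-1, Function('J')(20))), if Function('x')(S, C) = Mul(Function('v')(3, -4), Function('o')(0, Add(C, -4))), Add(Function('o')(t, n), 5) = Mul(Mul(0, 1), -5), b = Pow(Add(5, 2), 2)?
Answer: Rational(-303, 20) ≈ -15.150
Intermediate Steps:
b = 49 (b = Pow(7, 2) = 49)
Function('o')(t, n) = -5 (Function('o')(t, n) = Add(-5, Mul(Mul(0, 1), -5)) = Add(-5, Mul(0, -5)) = Add(-5, 0) = -5)
Function('x')(S, C) = -15 (Function('x')(S, C) = Mul(3, -5) = -15)
Function('J')(D) = Mul(3, Pow(D, -1)) (Function('J')(D) = Mul(6, Pow(Add(D, D), -1)) = Mul(6, Pow(Mul(2, D), -1)) = Mul(6, Mul(Rational(1, 2), Pow(D, -1))) = Mul(3, Pow(D, -1)))
Add(Function('x')(19, b), Mul(-1, Function('J')(20))) = Add(-15, Mul(-1, Mul(3, Pow(20, -1)))) = Add(-15, Mul(-1, Mul(3, Rational(1, 20)))) = Add(-15, Mul(-1, Rational(3, 20))) = Add(-15, Rational(-3, 20)) = Rational(-303, 20)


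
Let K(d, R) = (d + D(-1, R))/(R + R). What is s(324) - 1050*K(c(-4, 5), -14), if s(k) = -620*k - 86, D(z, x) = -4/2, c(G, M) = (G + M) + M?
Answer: -200816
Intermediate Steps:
c(G, M) = G + 2*M
D(z, x) = -2 (D(z, x) = -4*1/2 = -2)
s(k) = -86 - 620*k
K(d, R) = (-2 + d)/(2*R) (K(d, R) = (d - 2)/(R + R) = (-2 + d)/((2*R)) = (-2 + d)*(1/(2*R)) = (-2 + d)/(2*R))
s(324) - 1050*K(c(-4, 5), -14) = (-86 - 620*324) - 1050*(1/2)*(-2 + (-4 + 2*5))/(-14) = (-86 - 200880) - 1050*(1/2)*(-1/14)*(-2 + (-4 + 10)) = -200966 - 1050*(1/2)*(-1/14)*(-2 + 6) = -200966 - 1050*(1/2)*(-1/14)*4 = -200966 - 1050*(-1)/7 = -200966 - 1*(-150) = -200966 + 150 = -200816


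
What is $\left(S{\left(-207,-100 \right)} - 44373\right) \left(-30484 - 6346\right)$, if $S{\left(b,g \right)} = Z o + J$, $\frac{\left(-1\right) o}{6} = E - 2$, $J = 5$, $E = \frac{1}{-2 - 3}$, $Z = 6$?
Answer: $1631156504$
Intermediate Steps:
$E = - \frac{1}{5}$ ($E = \frac{1}{-5} = - \frac{1}{5} \approx -0.2$)
$o = \frac{66}{5}$ ($o = - 6 \left(- \frac{1}{5} - 2\right) = \left(-6\right) \left(- \frac{11}{5}\right) = \frac{66}{5} \approx 13.2$)
$S{\left(b,g \right)} = \frac{421}{5}$ ($S{\left(b,g \right)} = 6 \cdot \frac{66}{5} + 5 = \frac{396}{5} + 5 = \frac{421}{5}$)
$\left(S{\left(-207,-100 \right)} - 44373\right) \left(-30484 - 6346\right) = \left(\frac{421}{5} - 44373\right) \left(-30484 - 6346\right) = \left(- \frac{221444}{5}\right) \left(-36830\right) = 1631156504$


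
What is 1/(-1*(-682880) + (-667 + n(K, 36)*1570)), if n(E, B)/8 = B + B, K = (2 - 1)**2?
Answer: 1/1586533 ≈ 6.3031e-7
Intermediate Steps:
K = 1 (K = 1**2 = 1)
n(E, B) = 16*B (n(E, B) = 8*(B + B) = 8*(2*B) = 16*B)
1/(-1*(-682880) + (-667 + n(K, 36)*1570)) = 1/(-1*(-682880) + (-667 + (16*36)*1570)) = 1/(682880 + (-667 + 576*1570)) = 1/(682880 + (-667 + 904320)) = 1/(682880 + 903653) = 1/1586533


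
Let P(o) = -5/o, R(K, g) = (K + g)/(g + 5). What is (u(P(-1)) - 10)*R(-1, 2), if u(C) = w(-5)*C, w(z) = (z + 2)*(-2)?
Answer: 20/7 ≈ 2.8571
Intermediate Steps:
R(K, g) = (K + g)/(5 + g)
w(z) = -4 - 2*z (w(z) = (2 + z)*(-2) = -4 - 2*z)
u(C) = 6*C (u(C) = (-4 - 2*(-5))*C = (-4 + 10)*C = 6*C)
(u(P(-1)) - 10)*R(-1, 2) = (6*(-5/(-1)) - 10)*((-1 + 2)/(5 + 2)) = (6*(-5*(-1)) - 10)*(1/7) = (6*5 - 10)*((1/7)*1) = (30 - 10)*(1/7) = 20*(1/7) = 20/7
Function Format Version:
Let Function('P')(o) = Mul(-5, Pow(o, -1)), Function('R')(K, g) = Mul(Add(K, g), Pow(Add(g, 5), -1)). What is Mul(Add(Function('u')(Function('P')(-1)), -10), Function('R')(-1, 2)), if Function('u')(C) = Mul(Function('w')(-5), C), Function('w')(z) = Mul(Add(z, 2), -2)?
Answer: Rational(20, 7) ≈ 2.8571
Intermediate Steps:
Function('R')(K, g) = Mul(Pow(Add(5, g), -1), Add(K, g)) (Function('R')(K, g) = Mul(Add(K, g), Pow(Add(5, g), -1)) = Mul(Pow(Add(5, g), -1), Add(K, g)))
Function('w')(z) = Add(-4, Mul(-2, z)) (Function('w')(z) = Mul(Add(2, z), -2) = Add(-4, Mul(-2, z)))
Function('u')(C) = Mul(6, C) (Function('u')(C) = Mul(Add(-4, Mul(-2, -5)), C) = Mul(Add(-4, 10), C) = Mul(6, C))
Mul(Add(Function('u')(Function('P')(-1)), -10), Function('R')(-1, 2)) = Mul(Add(Mul(6, Mul(-5, Pow(-1, -1))), -10), Mul(Pow(Add(5, 2), -1), Add(-1, 2))) = Mul(Add(Mul(6, Mul(-5, -1)), -10), Mul(Pow(7, -1), 1)) = Mul(Add(Mul(6, 5), -10), Mul(Rational(1, 7), 1)) = Mul(Add(30, -10), Rational(1, 7)) = Mul(20, Rational(1, 7)) = Rational(20, 7)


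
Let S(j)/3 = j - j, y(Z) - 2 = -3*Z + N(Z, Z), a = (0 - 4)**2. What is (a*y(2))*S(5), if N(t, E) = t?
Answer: 0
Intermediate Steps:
a = 16 (a = (-4)**2 = 16)
y(Z) = 2 - 2*Z (y(Z) = 2 + (-3*Z + Z) = 2 - 2*Z)
S(j) = 0 (S(j) = 3*(j - j) = 3*0 = 0)
(a*y(2))*S(5) = (16*(2 - 2*2))*0 = (16*(2 - 4))*0 = (16*(-2))*0 = -32*0 = 0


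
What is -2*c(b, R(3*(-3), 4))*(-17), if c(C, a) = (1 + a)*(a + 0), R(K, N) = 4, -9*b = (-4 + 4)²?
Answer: 680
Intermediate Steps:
b = 0 (b = -(-4 + 4)²/9 = -⅑*0² = -⅑*0 = 0)
c(C, a) = a*(1 + a) (c(C, a) = (1 + a)*a = a*(1 + a))
-2*c(b, R(3*(-3), 4))*(-17) = -8*(1 + 4)*(-17) = -8*5*(-17) = -2*20*(-17) = -40*(-17) = 680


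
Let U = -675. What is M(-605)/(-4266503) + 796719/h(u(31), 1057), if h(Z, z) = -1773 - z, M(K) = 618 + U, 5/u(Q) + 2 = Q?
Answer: -3399203842347/12074203490 ≈ -281.53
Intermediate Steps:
u(Q) = 5/(-2 + Q)
M(K) = -57 (M(K) = 618 - 675 = -57)
M(-605)/(-4266503) + 796719/h(u(31), 1057) = -57/(-4266503) + 796719/(-1773 - 1*1057) = -57*(-1/4266503) + 796719/(-1773 - 1057) = 57/4266503 + 796719/(-2830) = 57/4266503 + 796719*(-1/2830) = 57/4266503 - 796719/2830 = -3399203842347/12074203490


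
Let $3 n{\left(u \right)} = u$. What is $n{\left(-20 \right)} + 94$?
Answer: $\frac{262}{3} \approx 87.333$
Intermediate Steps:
$n{\left(u \right)} = \frac{u}{3}$
$n{\left(-20 \right)} + 94 = \frac{1}{3} \left(-20\right) + 94 = - \frac{20}{3} + 94 = \frac{262}{3}$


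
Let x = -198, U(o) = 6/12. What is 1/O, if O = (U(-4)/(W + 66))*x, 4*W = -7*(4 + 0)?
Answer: -59/99 ≈ -0.59596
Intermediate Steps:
U(o) = 1/2 (U(o) = 6*(1/12) = 1/2)
W = -7 (W = (-7*(4 + 0))/4 = (-7*4)/4 = (1/4)*(-28) = -7)
O = -99/59 (O = (1/(2*(-7 + 66)))*(-198) = ((1/2)/59)*(-198) = ((1/2)*(1/59))*(-198) = (1/118)*(-198) = -99/59 ≈ -1.6780)
1/O = 1/(-99/59) = -59/99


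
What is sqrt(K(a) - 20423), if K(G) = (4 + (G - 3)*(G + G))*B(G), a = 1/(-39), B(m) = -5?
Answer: I*sqrt(31094983)/39 ≈ 142.98*I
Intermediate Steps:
a = -1/39 ≈ -0.025641
K(G) = -20 - 10*G*(-3 + G) (K(G) = (4 + (G - 3)*(G + G))*(-5) = (4 + (-3 + G)*(2*G))*(-5) = (4 + 2*G*(-3 + G))*(-5) = -20 - 10*G*(-3 + G))
sqrt(K(a) - 20423) = sqrt((-20 - 10*(-1/39)**2 + 30*(-1/39)) - 20423) = sqrt((-20 - 10*1/1521 - 10/13) - 20423) = sqrt((-20 - 10/1521 - 10/13) - 20423) = sqrt(-31600/1521 - 20423) = sqrt(-31094983/1521) = I*sqrt(31094983)/39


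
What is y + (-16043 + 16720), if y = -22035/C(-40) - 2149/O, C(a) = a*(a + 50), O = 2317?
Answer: 19361117/26480 ≈ 731.16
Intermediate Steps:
C(a) = a*(50 + a)
y = 1434157/26480 (y = -22035*(-1/(40*(50 - 40))) - 2149/2317 = -22035/((-40*10)) - 2149*1/2317 = -22035/(-400) - 307/331 = -22035*(-1/400) - 307/331 = 4407/80 - 307/331 = 1434157/26480 ≈ 54.160)
y + (-16043 + 16720) = 1434157/26480 + (-16043 + 16720) = 1434157/26480 + 677 = 19361117/26480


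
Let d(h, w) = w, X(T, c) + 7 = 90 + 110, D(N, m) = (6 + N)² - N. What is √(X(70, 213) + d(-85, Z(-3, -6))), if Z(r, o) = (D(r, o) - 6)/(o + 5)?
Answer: √187 ≈ 13.675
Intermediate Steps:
Z(r, o) = (-6 + (6 + r)² - r)/(5 + o) (Z(r, o) = (((6 + r)² - r) - 6)/(o + 5) = (-6 + (6 + r)² - r)/(5 + o))
X(T, c) = 193 (X(T, c) = -7 + (90 + 110) = -7 + 200 = 193)
√(X(70, 213) + d(-85, Z(-3, -6))) = √(193 + (-6 + (6 - 3)² - 1*(-3))/(5 - 6)) = √(193 + (-6 + 3² + 3)/(-1)) = √(193 - (-6 + 9 + 3)) = √(193 - 1*6) = √(193 - 6) = √187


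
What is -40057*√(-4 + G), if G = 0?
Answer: -80114*I ≈ -80114.0*I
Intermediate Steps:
-40057*√(-4 + G) = -40057*√(-4 + 0) = -80114*I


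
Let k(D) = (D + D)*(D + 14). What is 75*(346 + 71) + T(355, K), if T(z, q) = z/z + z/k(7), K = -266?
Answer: 9195499/294 ≈ 31277.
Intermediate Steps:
k(D) = 2*D*(14 + D) (k(D) = (2*D)*(14 + D) = 2*D*(14 + D))
T(z, q) = 1 + z/294 (T(z, q) = z/z + z/((2*7*(14 + 7))) = 1 + z/((2*7*21)) = 1 + z/294)
75*(346 + 71) + T(355, K) = 75*(346 + 71) + (1 + (1/294)*355) = 75*417 + (1 + 355/294) = 31275 + 649/294 = 9195499/294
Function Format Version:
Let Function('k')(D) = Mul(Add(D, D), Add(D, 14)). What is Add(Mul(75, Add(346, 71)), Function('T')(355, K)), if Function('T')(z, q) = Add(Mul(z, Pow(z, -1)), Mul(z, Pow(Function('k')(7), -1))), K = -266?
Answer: Rational(9195499, 294) ≈ 31277.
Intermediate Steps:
Function('k')(D) = Mul(2, D, Add(14, D)) (Function('k')(D) = Mul(Mul(2, D), Add(14, D)) = Mul(2, D, Add(14, D)))
Function('T')(z, q) = Add(1, Mul(Rational(1, 294), z)) (Function('T')(z, q) = Add(Mul(z, Pow(z, -1)), Mul(z, Pow(Mul(2, 7, Add(14, 7)), -1))) = Add(1, Mul(z, Pow(Mul(2, 7, 21), -1))) = Add(1, Mul(z, Pow(294, -1))) = Add(1, Mul(z, Rational(1, 294))) = Add(1, Mul(Rational(1, 294), z)))
Add(Mul(75, Add(346, 71)), Function('T')(355, K)) = Add(Mul(75, Add(346, 71)), Add(1, Mul(Rational(1, 294), 355))) = Add(Mul(75, 417), Add(1, Rational(355, 294))) = Add(31275, Rational(649, 294)) = Rational(9195499, 294)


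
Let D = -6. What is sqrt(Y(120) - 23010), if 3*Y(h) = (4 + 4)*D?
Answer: I*sqrt(23026) ≈ 151.74*I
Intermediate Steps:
Y(h) = -16 (Y(h) = ((4 + 4)*(-6))/3 = (8*(-6))/3 = (1/3)*(-48) = -16)
sqrt(Y(120) - 23010) = sqrt(-16 - 23010) = sqrt(-23026) = I*sqrt(23026)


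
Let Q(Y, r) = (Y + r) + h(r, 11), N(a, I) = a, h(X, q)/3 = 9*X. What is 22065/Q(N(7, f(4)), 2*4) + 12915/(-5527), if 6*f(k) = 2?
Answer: 39656630/425579 ≈ 93.183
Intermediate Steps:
h(X, q) = 27*X (h(X, q) = 3*(9*X) = 27*X)
f(k) = 1/3 (f(k) = (1/6)*2 = 1/3)
Q(Y, r) = Y + 28*r (Q(Y, r) = (Y + r) + 27*r = Y + 28*r)
22065/Q(N(7, f(4)), 2*4) + 12915/(-5527) = 22065/(7 + 28*(2*4)) + 12915/(-5527) = 22065/(7 + 28*8) + 12915*(-1/5527) = 22065/(7 + 224) - 12915/5527 = 22065/231 - 12915/5527 = 22065*(1/231) - 12915/5527 = 7355/77 - 12915/5527 = 39656630/425579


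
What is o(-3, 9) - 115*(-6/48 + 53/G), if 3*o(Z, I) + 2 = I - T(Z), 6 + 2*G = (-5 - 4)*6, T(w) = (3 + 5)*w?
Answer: 1823/8 ≈ 227.88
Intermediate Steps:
T(w) = 8*w
G = -30 (G = -3 + ((-5 - 4)*6)/2 = -3 + (-9*6)/2 = -3 + (½)*(-54) = -3 - 27 = -30)
o(Z, I) = -⅔ - 8*Z/3 + I/3 (o(Z, I) = -⅔ + (I - 8*Z)/3 = -⅔ + (-8*Z/3 + I/3) = -⅔ - 8*Z/3 + I/3)
o(-3, 9) - 115*(-6/48 + 53/G) = (-⅔ - 8/3*(-3) + (⅓)*9) - 115*(-6/48 + 53/(-30)) = (-⅔ + 8 + 3) - 115*(-6*1/48 + 53*(-1/30)) = 31/3 - 115*(-⅛ - 53/30) = 31/3 - 115*(-227/120) = 31/3 + 5221/24 = 1823/8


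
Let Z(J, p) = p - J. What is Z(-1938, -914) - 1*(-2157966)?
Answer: 2158990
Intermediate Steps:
Z(-1938, -914) - 1*(-2157966) = (-914 - 1*(-1938)) - 1*(-2157966) = (-914 + 1938) + 2157966 = 1024 + 2157966 = 2158990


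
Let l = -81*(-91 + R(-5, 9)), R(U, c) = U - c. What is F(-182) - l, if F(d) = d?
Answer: -8687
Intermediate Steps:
l = 8505 (l = -81*(-91 + (-5 - 1*9)) = -81*(-91 + (-5 - 9)) = -81*(-91 - 14) = -81*(-105) = 8505)
F(-182) - l = -182 - 1*8505 = -182 - 8505 = -8687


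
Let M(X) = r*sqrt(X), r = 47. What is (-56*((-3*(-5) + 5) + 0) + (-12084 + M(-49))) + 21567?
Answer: 8363 + 329*I ≈ 8363.0 + 329.0*I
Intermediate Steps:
M(X) = 47*sqrt(X)
(-56*((-3*(-5) + 5) + 0) + (-12084 + M(-49))) + 21567 = (-56*((-3*(-5) + 5) + 0) + (-12084 + 47*sqrt(-49))) + 21567 = (-56*((15 + 5) + 0) + (-12084 + 47*(7*I))) + 21567 = (-56*(20 + 0) + (-12084 + 329*I)) + 21567 = (-56*20 + (-12084 + 329*I)) + 21567 = (-1120 + (-12084 + 329*I)) + 21567 = (-13204 + 329*I) + 21567 = 8363 + 329*I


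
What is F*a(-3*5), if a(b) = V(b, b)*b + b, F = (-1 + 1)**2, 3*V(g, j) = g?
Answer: 0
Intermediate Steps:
V(g, j) = g/3
F = 0 (F = 0**2 = 0)
a(b) = b + b**2/3 (a(b) = (b/3)*b + b = b**2/3 + b = b + b**2/3)
F*a(-3*5) = 0*((-3*5)*(3 - 3*5)/3) = 0*((1/3)*(-15)*(3 - 15)) = 0*((1/3)*(-15)*(-12)) = 0*60 = 0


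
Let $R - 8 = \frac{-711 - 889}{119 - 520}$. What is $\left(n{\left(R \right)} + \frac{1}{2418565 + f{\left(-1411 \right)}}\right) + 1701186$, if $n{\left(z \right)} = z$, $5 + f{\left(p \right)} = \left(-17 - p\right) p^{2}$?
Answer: $\frac{1894935071664519397}{1113882736034} \approx 1.7012 \cdot 10^{6}$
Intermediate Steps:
$R = \frac{4808}{401}$ ($R = 8 + \frac{-711 - 889}{119 - 520} = 8 - \frac{1600}{-401} = 8 - - \frac{1600}{401} = 8 + \frac{1600}{401} = \frac{4808}{401} \approx 11.99$)
$f{\left(p \right)} = -5 + p^{2} \left(-17 - p\right)$ ($f{\left(p \right)} = -5 + \left(-17 - p\right) p^{2} = -5 + p^{2} \left(-17 - p\right)$)
$\left(n{\left(R \right)} + \frac{1}{2418565 + f{\left(-1411 \right)}}\right) + 1701186 = \left(\frac{4808}{401} + \frac{1}{2418565 - \left(-2809189526 + 33845657\right)}\right) + 1701186 = \left(\frac{4808}{401} + \frac{1}{2418565 - -2775343869}\right) + 1701186 = \left(\frac{4808}{401} + \frac{1}{2418565 + 2775343869}\right) + 1701186 = \left(\frac{4808}{401} + \frac{1}{2777762434}\right) + 1701186 = \frac{13355481783073}{1113882736034} + 1701186 = \frac{1894935071664519397}{1113882736034}$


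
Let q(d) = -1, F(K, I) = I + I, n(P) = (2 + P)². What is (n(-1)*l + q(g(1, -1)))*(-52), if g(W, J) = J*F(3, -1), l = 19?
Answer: -936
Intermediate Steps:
F(K, I) = 2*I
g(W, J) = -2*J (g(W, J) = J*(2*(-1)) = J*(-2) = -2*J)
(n(-1)*l + q(g(1, -1)))*(-52) = ((2 - 1)²*19 - 1)*(-52) = (1²*19 - 1)*(-52) = (1*19 - 1)*(-52) = (19 - 1)*(-52) = 18*(-52) = -936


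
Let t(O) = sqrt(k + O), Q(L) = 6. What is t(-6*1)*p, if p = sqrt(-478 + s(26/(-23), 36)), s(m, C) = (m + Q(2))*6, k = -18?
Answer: -4*sqrt(356109)/23 ≈ -103.78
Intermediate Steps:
s(m, C) = 36 + 6*m (s(m, C) = (m + 6)*6 = (6 + m)*6 = 36 + 6*m)
p = I*sqrt(237406)/23 (p = sqrt(-478 + (36 + 6*(26/(-23)))) = sqrt(-478 + (36 + 6*(26*(-1/23)))) = sqrt(-478 + (36 + 6*(-26/23))) = sqrt(-478 + (36 - 156/23)) = sqrt(-478 + 672/23) = sqrt(-10322/23) = I*sqrt(237406)/23 ≈ 21.184*I)
t(O) = sqrt(-18 + O)
t(-6*1)*p = sqrt(-18 - 6*1)*(I*sqrt(237406)/23) = sqrt(-18 - 6)*(I*sqrt(237406)/23) = sqrt(-24)*(I*sqrt(237406)/23) = (2*I*sqrt(6))*(I*sqrt(237406)/23) = -4*sqrt(356109)/23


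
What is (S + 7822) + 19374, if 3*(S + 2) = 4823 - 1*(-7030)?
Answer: 31145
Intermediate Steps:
S = 3949 (S = -2 + (4823 - 1*(-7030))/3 = -2 + (4823 + 7030)/3 = -2 + (⅓)*11853 = -2 + 3951 = 3949)
(S + 7822) + 19374 = (3949 + 7822) + 19374 = 11771 + 19374 = 31145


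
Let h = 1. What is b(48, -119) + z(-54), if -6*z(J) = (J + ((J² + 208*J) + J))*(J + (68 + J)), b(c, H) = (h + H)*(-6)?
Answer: -55452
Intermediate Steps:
b(c, H) = -6 - 6*H (b(c, H) = (1 + H)*(-6) = -6 - 6*H)
z(J) = -(68 + 2*J)*(J² + 210*J)/6 (z(J) = -(J + ((J² + 208*J) + J))*(J + (68 + J))/6 = -(J + (J² + 209*J))*(68 + 2*J)/6 = -(J² + 210*J)*(68 + 2*J)/6 = -(68 + 2*J)*(J² + 210*J)/6)
b(48, -119) + z(-54) = (-6 - 6*(-119)) - ⅓*(-54)*(7140 + (-54)² + 244*(-54)) = (-6 + 714) - ⅓*(-54)*(7140 + 2916 - 13176) = 708 - ⅓*(-54)*(-3120) = 708 - 56160 = -55452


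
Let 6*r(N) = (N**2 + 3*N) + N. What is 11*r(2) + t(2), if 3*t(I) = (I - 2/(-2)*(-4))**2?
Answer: 70/3 ≈ 23.333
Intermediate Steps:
r(N) = N**2/6 + 2*N/3 (r(N) = ((N**2 + 3*N) + N)/6 = (N**2 + 4*N)/6 = N**2/6 + 2*N/3)
t(I) = (-4 + I)**2/3 (t(I) = (I - 2/(-2)*(-4))**2/3 = (I - 2*(-1/2)*(-4))**2/3 = (I + 1*(-4))**2/3 = (I - 4)**2/3 = (-4 + I)**2/3)
11*r(2) + t(2) = 11*((1/6)*2*(4 + 2)) + (-4 + 2)**2/3 = 11*((1/6)*2*6) + (1/3)*(-2)**2 = 11*2 + (1/3)*4 = 22 + 4/3 = 70/3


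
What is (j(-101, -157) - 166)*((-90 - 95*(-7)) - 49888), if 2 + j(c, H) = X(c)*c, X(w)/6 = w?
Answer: -3009966894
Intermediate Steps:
X(w) = 6*w
j(c, H) = -2 + 6*c² (j(c, H) = -2 + (6*c)*c = -2 + 6*c²)
(j(-101, -157) - 166)*((-90 - 95*(-7)) - 49888) = ((-2 + 6*(-101)²) - 166)*((-90 - 95*(-7)) - 49888) = ((-2 + 6*10201) - 166)*((-90 + 665) - 49888) = ((-2 + 61206) - 166)*(575 - 49888) = (61204 - 166)*(-49313) = 61038*(-49313) = -3009966894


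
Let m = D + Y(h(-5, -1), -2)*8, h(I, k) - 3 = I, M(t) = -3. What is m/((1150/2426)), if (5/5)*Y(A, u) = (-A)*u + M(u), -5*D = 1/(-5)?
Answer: -1696987/14375 ≈ -118.05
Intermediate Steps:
h(I, k) = 3 + I
D = 1/25 (D = -⅕/(-5) = -⅕*(-⅕) = 1/25 ≈ 0.040000)
Y(A, u) = -3 - A*u (Y(A, u) = (-A)*u - 3 = -A*u - 3 = -3 - A*u)
m = -1399/25 (m = 1/25 + (-3 - 1*(3 - 5)*(-2))*8 = 1/25 + (-3 - 1*(-2)*(-2))*8 = 1/25 + (-3 - 4)*8 = 1/25 - 7*8 = 1/25 - 56 = -1399/25 ≈ -55.960)
m/((1150/2426)) = -1399/25/(1150/2426) = -1399/25/(1150*(1/2426)) = -1399/25/(575/1213) = (1213/575)*(-1399/25) = -1696987/14375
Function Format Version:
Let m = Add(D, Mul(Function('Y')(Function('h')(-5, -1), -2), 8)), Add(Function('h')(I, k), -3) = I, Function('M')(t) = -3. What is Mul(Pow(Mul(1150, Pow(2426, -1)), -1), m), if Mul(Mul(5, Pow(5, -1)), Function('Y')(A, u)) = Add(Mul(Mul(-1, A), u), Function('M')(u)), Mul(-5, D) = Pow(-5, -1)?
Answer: Rational(-1696987, 14375) ≈ -118.05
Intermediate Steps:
Function('h')(I, k) = Add(3, I)
D = Rational(1, 25) (D = Mul(Rational(-1, 5), Pow(-5, -1)) = Mul(Rational(-1, 5), Rational(-1, 5)) = Rational(1, 25) ≈ 0.040000)
Function('Y')(A, u) = Add(-3, Mul(-1, A, u)) (Function('Y')(A, u) = Add(Mul(Mul(-1, A), u), -3) = Add(Mul(-1, A, u), -3) = Add(-3, Mul(-1, A, u)))
m = Rational(-1399, 25) (m = Add(Rational(1, 25), Mul(Add(-3, Mul(-1, Add(3, -5), -2)), 8)) = Add(Rational(1, 25), Mul(Add(-3, Mul(-1, -2, -2)), 8)) = Add(Rational(1, 25), Mul(Add(-3, -4), 8)) = Add(Rational(1, 25), Mul(-7, 8)) = Add(Rational(1, 25), -56) = Rational(-1399, 25) ≈ -55.960)
Mul(Pow(Mul(1150, Pow(2426, -1)), -1), m) = Mul(Pow(Mul(1150, Pow(2426, -1)), -1), Rational(-1399, 25)) = Mul(Pow(Mul(1150, Rational(1, 2426)), -1), Rational(-1399, 25)) = Mul(Pow(Rational(575, 1213), -1), Rational(-1399, 25)) = Mul(Rational(1213, 575), Rational(-1399, 25)) = Rational(-1696987, 14375)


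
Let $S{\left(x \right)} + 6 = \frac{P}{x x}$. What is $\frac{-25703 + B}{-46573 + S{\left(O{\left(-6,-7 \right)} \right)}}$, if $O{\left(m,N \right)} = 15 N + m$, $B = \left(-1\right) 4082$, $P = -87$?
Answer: $\frac{122326995}{191299982} \approx 0.63945$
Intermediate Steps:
$B = -4082$
$O{\left(m,N \right)} = m + 15 N$
$S{\left(x \right)} = -6 - \frac{87}{x^{2}}$ ($S{\left(x \right)} = -6 - \frac{87}{x x} = -6 - \frac{87}{x^{2}}$)
$\frac{-25703 + B}{-46573 + S{\left(O{\left(-6,-7 \right)} \right)}} = \frac{-25703 - 4082}{-46573 - \left(6 + \frac{87}{\left(-6 + 15 \left(-7\right)\right)^{2}}\right)} = - \frac{29785}{-46573 - \left(6 + \frac{87}{\left(-6 - 105\right)^{2}}\right)} = - \frac{29785}{-46573 - \left(6 + \frac{87}{12321}\right)} = - \frac{29785}{-46573 - \frac{24671}{4107}} = - \frac{29785}{- \frac{191299982}{4107}} = \left(-29785\right) \left(- \frac{4107}{191299982}\right) = \frac{122326995}{191299982}$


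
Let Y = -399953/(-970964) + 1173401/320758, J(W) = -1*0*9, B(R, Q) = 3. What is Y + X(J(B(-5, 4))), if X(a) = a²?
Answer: 633809126469/155722235356 ≈ 4.0701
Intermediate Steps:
J(W) = 0 (J(W) = 0*9 = 0)
Y = 633809126469/155722235356 (Y = -399953*(-1/970964) + 1173401*(1/320758) = 399953/970964 + 1173401/320758 = 633809126469/155722235356 ≈ 4.0701)
Y + X(J(B(-5, 4))) = 633809126469/155722235356 + 0² = 633809126469/155722235356 + 0 = 633809126469/155722235356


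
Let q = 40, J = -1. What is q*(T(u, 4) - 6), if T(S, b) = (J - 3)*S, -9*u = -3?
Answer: -880/3 ≈ -293.33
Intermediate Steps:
u = ⅓ (u = -⅑*(-3) = ⅓ ≈ 0.33333)
T(S, b) = -4*S (T(S, b) = (-1 - 3)*S = -4*S)
q*(T(u, 4) - 6) = 40*(-4*⅓ - 6) = 40*(-4/3 - 6) = 40*(-22/3) = -880/3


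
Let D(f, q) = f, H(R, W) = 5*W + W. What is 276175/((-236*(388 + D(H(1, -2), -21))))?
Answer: -276175/88736 ≈ -3.1123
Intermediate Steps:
H(R, W) = 6*W
276175/((-236*(388 + D(H(1, -2), -21)))) = 276175/((-236*(388 + 6*(-2)))) = 276175/((-236*(388 - 12))) = 276175/((-236*376)) = 276175/(-88736) = 276175*(-1/88736) = -276175/88736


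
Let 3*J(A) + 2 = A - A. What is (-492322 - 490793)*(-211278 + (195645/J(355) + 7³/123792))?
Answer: 20476140487399065/41264 ≈ 4.9622e+11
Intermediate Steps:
J(A) = -⅔ (J(A) = -⅔ + (A - A)/3 = -⅔ + (⅓)*0 = -⅔ + 0 = -⅔)
(-492322 - 490793)*(-211278 + (195645/J(355) + 7³/123792)) = (-492322 - 490793)*(-211278 + (195645/(-⅔) + 7³/123792)) = -983115*(-211278 + (195645*(-3/2) + 343*(1/123792))) = -983115*(-211278 + (-586935/2 + 343/123792)) = -983115*(-211278 - 36328928417/123792) = -983115*(-62483454593/123792) = 20476140487399065/41264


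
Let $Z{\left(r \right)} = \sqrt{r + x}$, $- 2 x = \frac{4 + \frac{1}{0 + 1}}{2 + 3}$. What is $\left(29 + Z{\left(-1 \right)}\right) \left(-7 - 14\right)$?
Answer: $-609 - \frac{21 i \sqrt{6}}{2} \approx -609.0 - 25.72 i$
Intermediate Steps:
$x = - \frac{1}{2}$ ($x = - \frac{\left(4 + \frac{1}{0 + 1}\right) \frac{1}{2 + 3}}{2} = - \frac{\left(4 + 1^{-1}\right) \frac{1}{5}}{2} = - \frac{\left(4 + 1\right) \frac{1}{5}}{2} = - \frac{5 \cdot \frac{1}{5}}{2} = \left(- \frac{1}{2}\right) 1 = - \frac{1}{2} \approx -0.5$)
$Z{\left(r \right)} = \sqrt{- \frac{1}{2} + r}$ ($Z{\left(r \right)} = \sqrt{r - \frac{1}{2}} = \sqrt{- \frac{1}{2} + r}$)
$\left(29 + Z{\left(-1 \right)}\right) \left(-7 - 14\right) = \left(29 + \frac{\sqrt{-2 + 4 \left(-1\right)}}{2}\right) \left(-7 - 14\right) = \left(29 + \frac{\sqrt{-2 - 4}}{2}\right) \left(-7 - 14\right) = \left(29 + \frac{\sqrt{-6}}{2}\right) \left(-21\right) = \left(29 + \frac{i \sqrt{6}}{2}\right) \left(-21\right) = -609 - \frac{21 i \sqrt{6}}{2}$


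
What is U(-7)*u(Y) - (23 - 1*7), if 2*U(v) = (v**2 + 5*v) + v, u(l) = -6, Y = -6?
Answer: -37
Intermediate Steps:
U(v) = v**2/2 + 3*v (U(v) = ((v**2 + 5*v) + v)/2 = (v**2 + 6*v)/2 = v**2/2 + 3*v)
U(-7)*u(Y) - (23 - 1*7) = ((1/2)*(-7)*(6 - 7))*(-6) - (23 - 1*7) = ((1/2)*(-7)*(-1))*(-6) - (23 - 7) = (7/2)*(-6) - 1*16 = -21 - 16 = -37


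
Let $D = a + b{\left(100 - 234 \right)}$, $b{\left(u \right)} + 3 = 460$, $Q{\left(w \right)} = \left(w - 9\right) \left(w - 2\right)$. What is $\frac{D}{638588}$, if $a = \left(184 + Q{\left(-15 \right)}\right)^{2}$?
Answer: $\frac{350921}{638588} \approx 0.54953$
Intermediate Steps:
$Q{\left(w \right)} = \left(-9 + w\right) \left(-2 + w\right)$
$b{\left(u \right)} = 457$ ($b{\left(u \right)} = -3 + 460 = 457$)
$a = 350464$ ($a = \left(184 + \left(18 + \left(-15\right)^{2} - -165\right)\right)^{2} = \left(184 + \left(18 + 225 + 165\right)\right)^{2} = \left(184 + 408\right)^{2} = 592^{2} = 350464$)
$D = 350921$ ($D = 350464 + 457 = 350921$)
$\frac{D}{638588} = \frac{350921}{638588}$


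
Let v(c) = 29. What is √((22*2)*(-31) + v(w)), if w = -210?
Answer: I*√1335 ≈ 36.538*I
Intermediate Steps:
√((22*2)*(-31) + v(w)) = √((22*2)*(-31) + 29) = √(44*(-31) + 29) = √(-1364 + 29) = √(-1335) = I*√1335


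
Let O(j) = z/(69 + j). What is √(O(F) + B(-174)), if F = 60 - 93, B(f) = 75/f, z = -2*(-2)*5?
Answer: √3770/174 ≈ 0.35288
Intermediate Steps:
z = 20 (z = 4*5 = 20)
F = -33
O(j) = 20/(69 + j)
√(O(F) + B(-174)) = √(20/(69 - 33) + 75/(-174)) = √(20/36 + 75*(-1/174)) = √(20*(1/36) - 25/58) = √(5/9 - 25/58) = √(65/522) = √3770/174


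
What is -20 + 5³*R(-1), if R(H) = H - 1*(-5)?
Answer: 480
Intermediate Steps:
R(H) = 5 + H (R(H) = H + 5 = 5 + H)
-20 + 5³*R(-1) = -20 + 5³*(5 - 1) = -20 + 125*4 = -20 + 500 = 480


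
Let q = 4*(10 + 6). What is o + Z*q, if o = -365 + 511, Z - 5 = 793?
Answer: 51218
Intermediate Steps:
Z = 798 (Z = 5 + 793 = 798)
o = 146
q = 64 (q = 4*16 = 64)
o + Z*q = 146 + 798*64 = 146 + 51072 = 51218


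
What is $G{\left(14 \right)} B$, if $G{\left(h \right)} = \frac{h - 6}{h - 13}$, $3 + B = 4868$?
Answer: $38920$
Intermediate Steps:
$B = 4865$ ($B = -3 + 4868 = 4865$)
$G{\left(h \right)} = \frac{-6 + h}{-13 + h}$
$G{\left(14 \right)} B = \frac{-6 + 14}{-13 + 14} \cdot 4865 = 1^{-1} \cdot 8 \cdot 4865 = 1 \cdot 8 \cdot 4865 = 8 \cdot 4865 = 38920$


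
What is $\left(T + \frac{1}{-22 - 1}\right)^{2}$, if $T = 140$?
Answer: $\frac{10361961}{529} \approx 19588.0$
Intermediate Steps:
$\left(T + \frac{1}{-22 - 1}\right)^{2} = \left(140 + \frac{1}{-22 - 1}\right)^{2} = \left(140 + \frac{1}{-23}\right)^{2} = \left(140 - \frac{1}{23}\right)^{2} = \left(\frac{3219}{23}\right)^{2} = \frac{10361961}{529}$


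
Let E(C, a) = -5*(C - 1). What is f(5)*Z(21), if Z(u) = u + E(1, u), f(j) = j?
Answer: 105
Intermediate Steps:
E(C, a) = 5 - 5*C (E(C, a) = -5*(-1 + C) = 5 - 5*C)
Z(u) = u (Z(u) = u + (5 - 5*1) = u + (5 - 5) = u + 0 = u)
f(5)*Z(21) = 5*21 = 105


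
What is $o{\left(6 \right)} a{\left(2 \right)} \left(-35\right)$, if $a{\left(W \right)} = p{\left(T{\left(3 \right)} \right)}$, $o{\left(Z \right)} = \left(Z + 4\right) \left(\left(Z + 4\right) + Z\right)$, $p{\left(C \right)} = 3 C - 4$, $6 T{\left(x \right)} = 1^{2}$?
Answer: $19600$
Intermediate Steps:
$T{\left(x \right)} = \frac{1}{6}$ ($T{\left(x \right)} = \frac{1^{2}}{6} = \frac{1}{6} \cdot 1 = \frac{1}{6}$)
$p{\left(C \right)} = -4 + 3 C$
$o{\left(Z \right)} = \left(4 + Z\right) \left(4 + 2 Z\right)$ ($o{\left(Z \right)} = \left(4 + Z\right) \left(\left(4 + Z\right) + Z\right) = \left(4 + Z\right) \left(4 + 2 Z\right)$)
$a{\left(W \right)} = - \frac{7}{2}$ ($a{\left(W \right)} = -4 + 3 \cdot \frac{1}{6} = -4 + \frac{1}{2} = - \frac{7}{2}$)
$o{\left(6 \right)} a{\left(2 \right)} \left(-35\right) = \left(16 + 2 \cdot 6^{2} + 12 \cdot 6\right) \left(- \frac{7}{2}\right) \left(-35\right) = \left(16 + 2 \cdot 36 + 72\right) \left(- \frac{7}{2}\right) \left(-35\right) = \left(16 + 72 + 72\right) \left(- \frac{7}{2}\right) \left(-35\right) = 160 \left(- \frac{7}{2}\right) \left(-35\right) = \left(-560\right) \left(-35\right) = 19600$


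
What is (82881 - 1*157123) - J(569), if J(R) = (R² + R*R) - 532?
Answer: -721232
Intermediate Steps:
J(R) = -532 + 2*R² (J(R) = (R² + R²) - 532 = 2*R² - 532 = -532 + 2*R²)
(82881 - 1*157123) - J(569) = (82881 - 1*157123) - (-532 + 2*569²) = (82881 - 157123) - (-532 + 2*323761) = -74242 - (-532 + 647522) = -74242 - 1*646990 = -74242 - 646990 = -721232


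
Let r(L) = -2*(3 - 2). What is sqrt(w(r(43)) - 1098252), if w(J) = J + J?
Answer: 4*I*sqrt(68641) ≈ 1048.0*I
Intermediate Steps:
r(L) = -2 (r(L) = -2*1 = -2)
w(J) = 2*J
sqrt(w(r(43)) - 1098252) = sqrt(2*(-2) - 1098252) = sqrt(-4 - 1098252) = sqrt(-1098256) = 4*I*sqrt(68641)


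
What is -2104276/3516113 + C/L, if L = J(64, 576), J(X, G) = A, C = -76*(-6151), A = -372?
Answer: -13261945415/10548339 ≈ -1257.3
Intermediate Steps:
C = 467476
J(X, G) = -372
L = -372
-2104276/3516113 + C/L = -2104276/3516113 + 467476/(-372) = -2104276*1/3516113 + 467476*(-1/372) = -2104276/3516113 - 116869/93 = -13261945415/10548339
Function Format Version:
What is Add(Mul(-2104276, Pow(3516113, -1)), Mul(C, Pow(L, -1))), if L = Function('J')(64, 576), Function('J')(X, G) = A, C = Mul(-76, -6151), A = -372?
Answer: Rational(-13261945415, 10548339) ≈ -1257.3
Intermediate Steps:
C = 467476
Function('J')(X, G) = -372
L = -372
Add(Mul(-2104276, Pow(3516113, -1)), Mul(C, Pow(L, -1))) = Add(Mul(-2104276, Pow(3516113, -1)), Mul(467476, Pow(-372, -1))) = Add(Mul(-2104276, Rational(1, 3516113)), Mul(467476, Rational(-1, 372))) = Add(Rational(-2104276, 3516113), Rational(-116869, 93)) = Rational(-13261945415, 10548339)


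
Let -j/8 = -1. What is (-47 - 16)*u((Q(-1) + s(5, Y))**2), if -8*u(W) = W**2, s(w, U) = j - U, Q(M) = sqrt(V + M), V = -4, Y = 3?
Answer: -1575/2 + 3150*I*sqrt(5) ≈ -787.5 + 7043.6*I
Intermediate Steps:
j = 8 (j = -8*(-1) = 8)
Q(M) = sqrt(-4 + M)
s(w, U) = 8 - U
u(W) = -W**2/8
(-47 - 16)*u((Q(-1) + s(5, Y))**2) = (-47 - 16)*(-(sqrt(-4 - 1) + (8 - 1*3))**4/8) = -(-63)*((sqrt(-5) + (8 - 3))**2)**2/8 = -(-63)*((I*sqrt(5) + 5)**2)**2/8 = -(-63)*((5 + I*sqrt(5))**2)**2/8 = -(-63)*(5 + I*sqrt(5))**4/8 = 63*(5 + I*sqrt(5))**4/8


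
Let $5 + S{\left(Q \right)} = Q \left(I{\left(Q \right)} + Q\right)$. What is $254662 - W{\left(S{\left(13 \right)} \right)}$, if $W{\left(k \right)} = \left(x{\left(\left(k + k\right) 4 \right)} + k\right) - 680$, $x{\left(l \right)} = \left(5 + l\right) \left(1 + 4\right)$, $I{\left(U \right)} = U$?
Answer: $241664$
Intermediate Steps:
$x{\left(l \right)} = 25 + 5 l$ ($x{\left(l \right)} = \left(5 + l\right) 5 = 25 + 5 l$)
$S{\left(Q \right)} = -5 + 2 Q^{2}$ ($S{\left(Q \right)} = -5 + Q \left(Q + Q\right) = -5 + Q 2 Q = -5 + 2 Q^{2}$)
$W{\left(k \right)} = -655 + 41 k$ ($W{\left(k \right)} = \left(\left(25 + 5 \left(k + k\right) 4\right) + k\right) - 680 = \left(\left(25 + 5 \cdot 2 k 4\right) + k\right) - 680 = \left(\left(25 + 5 \cdot 8 k\right) + k\right) - 680 = \left(\left(25 + 40 k\right) + k\right) - 680 = \left(25 + 41 k\right) - 680 = -655 + 41 k$)
$254662 - W{\left(S{\left(13 \right)} \right)} = 254662 - \left(-655 + 41 \left(-5 + 2 \cdot 13^{2}\right)\right) = 254662 - \left(-655 + 41 \left(-5 + 2 \cdot 169\right)\right) = 254662 - \left(-655 + 41 \left(-5 + 338\right)\right) = 254662 - \left(-655 + 41 \cdot 333\right) = 254662 - \left(-655 + 13653\right) = 254662 - 12998 = 241664$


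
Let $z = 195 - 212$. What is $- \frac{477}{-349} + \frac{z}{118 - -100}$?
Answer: $\frac{98053}{76082} \approx 1.2888$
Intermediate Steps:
$z = -17$ ($z = 195 - 212 = -17$)
$- \frac{477}{-349} + \frac{z}{118 - -100} = - \frac{477}{-349} - \frac{17}{118 - -100} = \left(-477\right) \left(- \frac{1}{349}\right) - \frac{17}{118 + 100} = \frac{477}{349} - \frac{17}{218} = \frac{98053}{76082}$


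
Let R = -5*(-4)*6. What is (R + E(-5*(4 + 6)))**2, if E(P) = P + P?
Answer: 400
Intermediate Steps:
E(P) = 2*P
R = 120 (R = 20*6 = 120)
(R + E(-5*(4 + 6)))**2 = (120 + 2*(-5*(4 + 6)))**2 = (120 + 2*(-5*10))**2 = (120 + 2*(-50))**2 = (120 - 100)**2 = 20**2 = 400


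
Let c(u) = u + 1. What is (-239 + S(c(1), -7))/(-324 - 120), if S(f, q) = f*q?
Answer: 253/444 ≈ 0.56982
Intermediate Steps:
c(u) = 1 + u
(-239 + S(c(1), -7))/(-324 - 120) = (-239 + (1 + 1)*(-7))/(-324 - 120) = (-239 + 2*(-7))/(-444) = (-239 - 14)*(-1/444) = -253*(-1/444) = 253/444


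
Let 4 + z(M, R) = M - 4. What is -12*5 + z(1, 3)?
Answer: -67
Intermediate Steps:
z(M, R) = -8 + M (z(M, R) = -4 + (M - 4) = -4 + (-4 + M) = -8 + M)
-12*5 + z(1, 3) = -12*5 + (-8 + 1) = -60 - 7 = -67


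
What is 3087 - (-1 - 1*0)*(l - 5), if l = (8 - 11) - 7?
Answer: 3072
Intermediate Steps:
l = -10 (l = -3 - 7 = -10)
3087 - (-1 - 1*0)*(l - 5) = 3087 - (-1 - 1*0)*(-10 - 5) = 3087 - (-1 + 0)*(-15) = 3087 - (-1)*(-15) = 3087 - 1*15 = 3087 - 15 = 3072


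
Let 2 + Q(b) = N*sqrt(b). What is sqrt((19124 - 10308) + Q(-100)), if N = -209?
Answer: sqrt(8814 - 2090*I) ≈ 94.531 - 11.055*I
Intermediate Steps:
Q(b) = -2 - 209*sqrt(b)
sqrt((19124 - 10308) + Q(-100)) = sqrt((19124 - 10308) + (-2 - 2090*I)) = sqrt(8816 + (-2 - 2090*I)) = sqrt(8814 - 2090*I)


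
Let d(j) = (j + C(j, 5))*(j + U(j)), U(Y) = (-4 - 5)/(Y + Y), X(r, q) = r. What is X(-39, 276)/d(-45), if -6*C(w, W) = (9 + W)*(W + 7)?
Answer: -390/32777 ≈ -0.011899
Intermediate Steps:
C(w, W) = -(7 + W)*(9 + W)/6 (C(w, W) = -(9 + W)*(W + 7)/6 = -(9 + W)*(7 + W)/6 = -(7 + W)*(9 + W)/6)
U(Y) = -9/(2*Y) (U(Y) = -9*1/(2*Y) = -9/(2*Y))
d(j) = (-28 + j)*(j - 9/(2*j)) (d(j) = (j + (-21/2 - 8/3*5 - 1/6*5**2))*(j - 9/(2*j)) = (j + (-21/2 - 40/3 - 1/6*25))*(j - 9/(2*j)) = (j + (-21/2 - 40/3 - 25/6))*(j - 9/(2*j)) = (j - 28)*(j - 9/(2*j)) = (-28 + j)*(j - 9/(2*j)))
X(-39, 276)/d(-45) = -39/(-9/2 + (-45)**2 - 28*(-45) + 126/(-45)) = -39/(-9/2 + 2025 + 1260 + 126*(-1/45)) = -39/(-9/2 + 2025 + 1260 - 14/5) = -39/32777/10 = -39*10/32777 = -390/32777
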